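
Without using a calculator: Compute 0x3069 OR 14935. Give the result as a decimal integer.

0x3069 = 11000001101001
14935 = 11101001010111
 OR → 11101001111111 = 14975

14975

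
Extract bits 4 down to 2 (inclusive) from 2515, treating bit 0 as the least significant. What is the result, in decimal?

v = 100111010011
Shift right by 2: 1001110100
Mask low 3 bits: 100 = 4

4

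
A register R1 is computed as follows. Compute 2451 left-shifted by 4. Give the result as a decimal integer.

2451 = 0000100110010011
shift left by 4 → 1001100100110000 = 39216
(equivalently, 2451 × 2^4 = 2451 × 16)

39216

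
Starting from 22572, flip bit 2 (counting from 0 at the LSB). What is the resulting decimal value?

x = 0101100000101100
bit 2 is currently 1; toggle it via x ^ (1 << 2) = x ^ 4
→ 0101100000101000 = 22568

22568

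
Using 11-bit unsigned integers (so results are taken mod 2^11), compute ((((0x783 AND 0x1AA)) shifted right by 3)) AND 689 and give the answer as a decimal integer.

48

0x783 = 11110000011
0x1AA = 00110101010
→ AND → 00110000010 = 386
→ shifted right by 3 → 00000110000 = 48
689 = 01010110001
→ AND → 00000110000 = 48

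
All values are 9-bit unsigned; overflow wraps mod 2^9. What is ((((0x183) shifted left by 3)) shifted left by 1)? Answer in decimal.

0x183 = 110000011
→ shifted left by 3 (mod 2^9) → 000011000 = 24
→ shifted left by 1 (mod 2^9) → 000110000 = 48

48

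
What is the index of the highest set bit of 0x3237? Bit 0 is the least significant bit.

13

0x3237 = 11001000110111
The topmost 1 is at position 13 (since 2^13 = 8192 ≤ 12855 < 16384).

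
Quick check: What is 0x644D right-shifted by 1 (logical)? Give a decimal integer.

0x644D = 110010001001101
shift right by 1 → 011001000100110 = 12838
(equivalently, floor(25677 / 2))

12838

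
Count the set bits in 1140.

1140 = 10001110100
Count the 1s: 1 + 1 + 1 + 1 + 1 = 5

5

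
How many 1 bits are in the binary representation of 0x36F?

8

0x36F = 1101101111
Count the 1s: 1 + 1 + 1 + 1 + 1 + 1 + 1 + 1 = 8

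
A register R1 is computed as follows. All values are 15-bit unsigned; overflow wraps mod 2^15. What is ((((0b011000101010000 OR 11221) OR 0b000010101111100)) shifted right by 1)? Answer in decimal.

8190

0b011000101010000 = 011000101010000
11221 = 010101111010101
→ OR → 011101111010101 = 15317
0b000010101111100 = 000010101111100
→ OR → 011111111111101 = 16381
→ shifted right by 1 → 001111111111110 = 8190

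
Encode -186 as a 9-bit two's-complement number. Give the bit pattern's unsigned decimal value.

186 in 9 bits: 010111010
Invert: 101000101
Add 1:  101000110 = 326
(Check: 2^9 - 186 = 512 - 186 = 326.)

326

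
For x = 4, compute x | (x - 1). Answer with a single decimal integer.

7

x = 100 = 4
x - 1 = 011
OR    = 111 = 7
(x | (x - 1) sets all bits below the lowest set bit.)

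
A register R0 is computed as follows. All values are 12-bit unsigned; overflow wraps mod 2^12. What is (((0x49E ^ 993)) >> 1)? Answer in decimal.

959

0x49E = 010010011110
993 = 001111100001
→ ^ → 011101111111 = 1919
→ >> 1 → 001110111111 = 959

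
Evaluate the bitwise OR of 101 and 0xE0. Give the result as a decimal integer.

101 = 01100101
0xE0 = 11100000
 OR → 11100101 = 229

229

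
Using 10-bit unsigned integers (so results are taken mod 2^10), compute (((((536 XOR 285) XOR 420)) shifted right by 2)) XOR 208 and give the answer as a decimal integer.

536 = 1000011000
285 = 0100011101
→ XOR → 1100000101 = 773
420 = 0110100100
→ XOR → 1010100001 = 673
→ shifted right by 2 → 0010101000 = 168
208 = 0011010000
→ XOR → 0001111000 = 120

120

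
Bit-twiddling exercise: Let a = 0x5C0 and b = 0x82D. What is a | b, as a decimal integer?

3565

0x5C0 = 010111000000
0x82D = 100000101101
 OR → 110111101101 = 3565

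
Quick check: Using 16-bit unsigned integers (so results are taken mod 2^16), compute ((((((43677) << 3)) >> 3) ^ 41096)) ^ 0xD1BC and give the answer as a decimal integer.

31657

43677 = 1010101010011101
→ << 3 (mod 2^16) → 0101010011101000 = 21736
→ >> 3 → 0000101010011101 = 2717
41096 = 1010000010001000
→ ^ → 1010101000010101 = 43541
0xD1BC = 1101000110111100
→ ^ → 0111101110101001 = 31657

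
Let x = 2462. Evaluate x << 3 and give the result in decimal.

19696

2462 = 000100110011110
shift left by 3 → 100110011110000 = 19696
(equivalently, 2462 × 2^3 = 2462 × 8)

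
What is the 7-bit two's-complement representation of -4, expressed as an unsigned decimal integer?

4 in 7 bits: 0000100
Invert: 1111011
Add 1:  1111100 = 124
(Check: 2^7 - 4 = 128 - 4 = 124.)

124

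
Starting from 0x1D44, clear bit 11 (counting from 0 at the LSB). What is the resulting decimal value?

5444

x = 1110101000100
bit 11 is currently 1; clear it via x & ~(1 << 11) = x & ~2048
→ 1010101000100 = 5444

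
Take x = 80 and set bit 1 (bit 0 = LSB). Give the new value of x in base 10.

82

x = 000001010000
bit 1 is currently 0; set it via x | (1 << 1) = x | 2
→ 000001010010 = 82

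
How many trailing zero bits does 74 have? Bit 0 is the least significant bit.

74 = 1001010
Trailing zeros: 1, so the lowest set bit is bit 1 (value 2).

1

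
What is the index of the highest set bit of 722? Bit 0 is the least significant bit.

722 = 1011010010
The topmost 1 is at position 9 (since 2^9 = 512 ≤ 722 < 1024).

9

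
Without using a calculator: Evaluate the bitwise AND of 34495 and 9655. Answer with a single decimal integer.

34495 = 1000011010111111
9655 = 0010010110110111
AND → 0000010010110111 = 1207

1207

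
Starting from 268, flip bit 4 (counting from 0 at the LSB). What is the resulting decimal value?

284

x = 100001100
bit 4 is currently 0; toggle it via x ^ (1 << 4) = x ^ 16
→ 100011100 = 284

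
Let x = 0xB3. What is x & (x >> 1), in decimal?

x = 10110011 = 179
x>>1 = 01011001
AND  = 00010001 = 17
(x & (x >> 1) has a 1 wherever x has two consecutive 1 bits.)

17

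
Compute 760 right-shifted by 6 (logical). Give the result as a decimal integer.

11

760 = 1011111000
shift right by 6 → 0000001011 = 11
(equivalently, floor(760 / 64))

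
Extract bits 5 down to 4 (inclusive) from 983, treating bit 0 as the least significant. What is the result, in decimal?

1

v = 001111010111
Shift right by 4: 00111101
Mask low 2 bits: 01 = 1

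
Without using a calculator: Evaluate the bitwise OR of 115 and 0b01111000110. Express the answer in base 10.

1015

115 = 0001110011
b = 1111000110
 OR → 1111110111 = 1015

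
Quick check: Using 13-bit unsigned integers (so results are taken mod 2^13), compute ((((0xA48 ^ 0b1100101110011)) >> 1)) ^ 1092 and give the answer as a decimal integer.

3545

0xA48 = 0101001001000
0b1100101110011 = 1100101110011
→ ^ → 1001100111011 = 4923
→ >> 1 → 0100110011101 = 2461
1092 = 0010001000100
→ ^ → 0110111011001 = 3545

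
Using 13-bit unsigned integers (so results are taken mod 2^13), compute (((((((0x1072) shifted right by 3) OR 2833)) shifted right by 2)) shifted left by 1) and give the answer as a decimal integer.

0x1072 = 1000001110010
→ shifted right by 3 → 0001000001110 = 526
2833 = 0101100010001
→ OR → 0101100011111 = 2847
→ shifted right by 2 → 0001011000111 = 711
→ shifted left by 1 (mod 2^13) → 0010110001110 = 1422

1422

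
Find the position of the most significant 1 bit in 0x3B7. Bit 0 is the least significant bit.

9

0x3B7 = 1110110111
The topmost 1 is at position 9 (since 2^9 = 512 ≤ 951 < 1024).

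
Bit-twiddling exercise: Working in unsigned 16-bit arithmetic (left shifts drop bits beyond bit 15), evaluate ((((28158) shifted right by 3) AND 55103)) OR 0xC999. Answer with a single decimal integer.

28158 = 0110110111111110
→ shifted right by 3 → 0000110110111111 = 3519
55103 = 1101011100111111
→ AND → 0000010100111111 = 1343
0xC999 = 1100100110011001
→ OR → 1100110110111111 = 52671

52671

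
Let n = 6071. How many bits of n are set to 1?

6071 = 1011110110111
Count the 1s: 1 + 1 + 1 + 1 + 1 + 1 + 1 + 1 + 1 + 1 = 10

10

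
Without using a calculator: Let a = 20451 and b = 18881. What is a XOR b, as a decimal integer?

20451 = 100111111100011
18881 = 100100111000001
XOR → 000011000100010 = 1570

1570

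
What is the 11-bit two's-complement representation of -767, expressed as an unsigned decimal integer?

1281

767 in 11 bits: 01011111111
Invert: 10100000000
Add 1:  10100000001 = 1281
(Check: 2^11 - 767 = 2048 - 767 = 1281.)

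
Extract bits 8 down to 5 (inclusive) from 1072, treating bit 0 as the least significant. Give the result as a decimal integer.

1

v = 10000110000
Shift right by 5: 100001
Mask low 4 bits: 0001 = 1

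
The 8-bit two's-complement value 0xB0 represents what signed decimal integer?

pattern = 10110000 (MSB is 1 ⇒ negative)
Invert: 01001111, add 1 → 01010000 = 80, so the value is -80.
(Equivalently: 176 - 2^8 = 176 - 256 = -80.)

-80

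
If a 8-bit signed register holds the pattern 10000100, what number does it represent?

-124

pattern = 10000100 (MSB is 1 ⇒ negative)
Invert: 01111011, add 1 → 01111100 = 124, so the value is -124.
(Equivalently: 132 - 2^8 = 132 - 256 = -124.)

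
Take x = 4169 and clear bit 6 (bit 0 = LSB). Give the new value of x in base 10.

x = 1000001001001
bit 6 is currently 1; clear it via x & ~(1 << 6) = x & ~64
→ 1000000001001 = 4105

4105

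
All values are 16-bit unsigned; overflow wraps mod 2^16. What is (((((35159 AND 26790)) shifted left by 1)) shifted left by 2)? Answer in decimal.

35159 = 1000100101010111
26790 = 0110100010100110
→ AND → 0000100000000110 = 2054
→ shifted left by 1 (mod 2^16) → 0001000000001100 = 4108
→ shifted left by 2 (mod 2^16) → 0100000000110000 = 16432

16432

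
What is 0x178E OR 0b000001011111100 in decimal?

6142

0x178E = 1011110001110
b = 0001011111100
 OR → 1011111111110 = 6142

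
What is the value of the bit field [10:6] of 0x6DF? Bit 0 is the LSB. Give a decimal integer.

v = 011011011111
Shift right by 6: 011011
Mask low 5 bits: 11011 = 27

27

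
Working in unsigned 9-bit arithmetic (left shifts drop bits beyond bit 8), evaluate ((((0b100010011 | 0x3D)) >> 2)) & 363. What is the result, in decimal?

75

0b100010011 = 100010011
0x3D = 000111101
→ | → 100111111 = 319
→ >> 2 → 001001111 = 79
363 = 101101011
→ & → 001001011 = 75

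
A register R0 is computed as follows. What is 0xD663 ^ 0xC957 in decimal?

0xD663 = 1101011001100011
0xC957 = 1100100101010111
XOR → 0001111100110100 = 7988

7988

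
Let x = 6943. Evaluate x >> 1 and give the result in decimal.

6943 = 1101100011111
shift right by 1 → 0110110001111 = 3471
(equivalently, floor(6943 / 2))

3471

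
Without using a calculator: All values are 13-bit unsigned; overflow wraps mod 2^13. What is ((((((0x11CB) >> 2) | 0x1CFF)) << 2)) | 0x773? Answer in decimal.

0x11CB = 1000111001011
→ >> 2 → 0010001110010 = 1138
0x1CFF = 1110011111111
→ | → 1110011111111 = 7423
→ << 2 (mod 2^13) → 1001111111100 = 5116
0x773 = 0011101110011
→ | → 1011111111111 = 6143

6143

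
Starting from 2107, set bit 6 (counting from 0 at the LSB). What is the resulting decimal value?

2171

x = 100000111011
bit 6 is currently 0; set it via x | (1 << 6) = x | 64
→ 100001111011 = 2171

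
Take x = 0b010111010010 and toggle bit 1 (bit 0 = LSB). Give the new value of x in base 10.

1488

x = 010111010010
bit 1 is currently 1; toggle it via x ^ (1 << 1) = x ^ 2
→ 010111010000 = 1488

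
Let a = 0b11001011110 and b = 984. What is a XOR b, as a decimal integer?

a = 11001011110
984 = 01111011000
XOR → 10110000110 = 1414

1414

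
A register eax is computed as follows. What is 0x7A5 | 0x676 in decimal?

0x7A5 = 11110100101
0x676 = 11001110110
 OR → 11111110111 = 2039

2039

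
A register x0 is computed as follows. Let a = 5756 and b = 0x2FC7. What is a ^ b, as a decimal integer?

14779

5756 = 01011001111100
0x2FC7 = 10111111000111
XOR → 11100110111011 = 14779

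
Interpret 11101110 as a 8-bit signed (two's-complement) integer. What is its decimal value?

pattern = 11101110 (MSB is 1 ⇒ negative)
Invert: 00010001, add 1 → 00010010 = 18, so the value is -18.
(Equivalently: 238 - 2^8 = 238 - 256 = -18.)

-18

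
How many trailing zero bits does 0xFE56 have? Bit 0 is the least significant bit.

0xFE56 = 1111111001010110
Trailing zeros: 1, so the lowest set bit is bit 1 (value 2).

1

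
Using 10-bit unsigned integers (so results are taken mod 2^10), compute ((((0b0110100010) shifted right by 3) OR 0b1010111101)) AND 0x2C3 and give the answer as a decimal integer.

0b0110100010 = 0110100010
→ shifted right by 3 → 0000110100 = 52
0b1010111101 = 1010111101
→ OR → 1010111101 = 701
0x2C3 = 1011000011
→ AND → 1010000001 = 641

641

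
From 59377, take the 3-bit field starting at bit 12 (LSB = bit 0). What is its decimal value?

v = 1110011111110001
Shift right by 12: 1110
Mask low 3 bits: 110 = 6

6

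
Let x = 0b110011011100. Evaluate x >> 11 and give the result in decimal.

x = 110011011100
shift right by 11 → 000000000001 = 1
(equivalently, floor(3292 / 2048))

1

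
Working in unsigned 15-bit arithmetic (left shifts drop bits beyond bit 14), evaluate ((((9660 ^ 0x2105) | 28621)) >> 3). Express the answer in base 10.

9660 = 010010110111100
0x2105 = 010000100000101
→ ^ → 000010010111001 = 1209
28621 = 110111111001101
→ | → 110111111111101 = 28669
→ >> 3 → 000110111111111 = 3583

3583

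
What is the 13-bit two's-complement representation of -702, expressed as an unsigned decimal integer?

702 in 13 bits: 0001010111110
Invert: 1110101000001
Add 1:  1110101000010 = 7490
(Check: 2^13 - 702 = 8192 - 702 = 7490.)

7490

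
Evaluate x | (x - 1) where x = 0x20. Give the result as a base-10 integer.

x = 100000 = 32
x - 1 = 011111
OR    = 111111 = 63
(x | (x - 1) sets all bits below the lowest set bit.)

63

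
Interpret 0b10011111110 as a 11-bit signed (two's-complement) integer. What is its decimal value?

pattern = 10011111110 (MSB is 1 ⇒ negative)
Invert: 01100000001, add 1 → 01100000010 = 770, so the value is -770.
(Equivalently: 1278 - 2^11 = 1278 - 2048 = -770.)

-770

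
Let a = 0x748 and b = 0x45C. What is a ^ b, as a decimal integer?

788

0x748 = 11101001000
0x45C = 10001011100
XOR → 01100010100 = 788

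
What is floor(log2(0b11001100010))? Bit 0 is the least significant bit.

10

0b11001100010 = 11001100010
The topmost 1 is at position 10 (since 2^10 = 1024 ≤ 1634 < 2048).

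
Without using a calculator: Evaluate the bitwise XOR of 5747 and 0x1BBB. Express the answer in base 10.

3528

5747 = 1011001110011
0x1BBB = 1101110111011
XOR → 0110111001000 = 3528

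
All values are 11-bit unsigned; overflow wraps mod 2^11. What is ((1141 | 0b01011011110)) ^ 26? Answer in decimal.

1141 = 10001110101
0b01011011110 = 01011011110
→ | → 11011111111 = 1791
26 = 00000011010
→ ^ → 11011100101 = 1765

1765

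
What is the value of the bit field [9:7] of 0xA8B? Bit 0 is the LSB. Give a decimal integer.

v = 0101010001011
Shift right by 7: 010101
Mask low 3 bits: 101 = 5

5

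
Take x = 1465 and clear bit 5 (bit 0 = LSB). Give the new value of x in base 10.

x = 010110111001
bit 5 is currently 1; clear it via x & ~(1 << 5) = x & ~32
→ 010110011001 = 1433

1433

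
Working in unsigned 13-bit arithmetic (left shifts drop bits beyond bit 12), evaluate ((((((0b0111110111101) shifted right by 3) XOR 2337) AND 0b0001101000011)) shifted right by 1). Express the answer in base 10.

0b0111110111101 = 0111110111101
→ shifted right by 3 → 0000111110111 = 503
2337 = 0100100100001
→ XOR → 0100011010110 = 2262
0b0001101000011 = 0001101000011
→ AND → 0000001000010 = 66
→ shifted right by 1 → 0000000100001 = 33

33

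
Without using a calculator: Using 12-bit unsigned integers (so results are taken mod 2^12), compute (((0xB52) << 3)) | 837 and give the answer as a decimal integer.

3029

0xB52 = 101101010010
→ << 3 (mod 2^12) → 101010010000 = 2704
837 = 001101000101
→ | → 101111010101 = 3029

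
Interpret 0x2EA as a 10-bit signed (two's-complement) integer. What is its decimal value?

pattern = 1011101010 (MSB is 1 ⇒ negative)
Invert: 0100010101, add 1 → 0100010110 = 278, so the value is -278.
(Equivalently: 746 - 2^10 = 746 - 1024 = -278.)

-278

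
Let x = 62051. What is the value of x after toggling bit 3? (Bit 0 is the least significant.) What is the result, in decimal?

x = 1111001001100011
bit 3 is currently 0; toggle it via x ^ (1 << 3) = x ^ 8
→ 1111001001101011 = 62059

62059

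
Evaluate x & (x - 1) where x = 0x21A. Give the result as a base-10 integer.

536

x = 1000011010 = 538
x - 1 = 1000011001
AND   = 1000011000 = 536
(x & (x - 1) clears the lowest set bit of x.)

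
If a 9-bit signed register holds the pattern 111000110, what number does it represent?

pattern = 111000110 (MSB is 1 ⇒ negative)
Invert: 000111001, add 1 → 000111010 = 58, so the value is -58.
(Equivalently: 454 - 2^9 = 454 - 512 = -58.)

-58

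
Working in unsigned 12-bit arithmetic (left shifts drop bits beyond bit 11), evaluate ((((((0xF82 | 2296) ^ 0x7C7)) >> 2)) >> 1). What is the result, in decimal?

263

0xF82 = 111110000010
2296 = 100011111000
→ | → 111111111010 = 4090
0x7C7 = 011111000111
→ ^ → 100000111101 = 2109
→ >> 2 → 001000001111 = 527
→ >> 1 → 000100000111 = 263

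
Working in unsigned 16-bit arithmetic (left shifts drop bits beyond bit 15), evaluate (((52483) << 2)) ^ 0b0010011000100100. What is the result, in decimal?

52483 = 1100110100000011
→ << 2 (mod 2^16) → 0011010000001100 = 13324
0b0010011000100100 = 0010011000100100
→ ^ → 0001001000101000 = 4648

4648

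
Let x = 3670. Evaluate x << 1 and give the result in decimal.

3670 = 0111001010110
shift left by 1 → 1110010101100 = 7340
(equivalently, 3670 × 2^1 = 3670 × 2)

7340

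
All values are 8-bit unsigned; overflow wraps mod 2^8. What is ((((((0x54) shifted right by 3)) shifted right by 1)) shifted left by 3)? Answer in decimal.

0x54 = 01010100
→ shifted right by 3 → 00001010 = 10
→ shifted right by 1 → 00000101 = 5
→ shifted left by 3 (mod 2^8) → 00101000 = 40

40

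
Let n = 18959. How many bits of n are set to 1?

18959 = 100101000001111
Count the 1s: 1 + 1 + 1 + 1 + 1 + 1 + 1 = 7

7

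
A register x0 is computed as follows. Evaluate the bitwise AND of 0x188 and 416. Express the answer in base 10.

384

0x188 = 110001000
416 = 110100000
AND → 110000000 = 384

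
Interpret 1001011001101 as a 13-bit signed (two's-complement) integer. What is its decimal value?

pattern = 1001011001101 (MSB is 1 ⇒ negative)
Invert: 0110100110010, add 1 → 0110100110011 = 3379, so the value is -3379.
(Equivalently: 4813 - 2^13 = 4813 - 8192 = -3379.)

-3379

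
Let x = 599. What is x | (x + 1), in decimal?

x = 1001010111 = 599
x + 1 = 1001011000
OR    = 1001011111 = 607
(x | (x + 1) sets the lowest cleared bit.)

607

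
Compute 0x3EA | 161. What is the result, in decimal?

0x3EA = 1111101010
161 = 0010100001
 OR → 1111101011 = 1003

1003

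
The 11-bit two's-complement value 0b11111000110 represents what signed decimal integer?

pattern = 11111000110 (MSB is 1 ⇒ negative)
Invert: 00000111001, add 1 → 00000111010 = 58, so the value is -58.
(Equivalently: 1990 - 2^11 = 1990 - 2048 = -58.)

-58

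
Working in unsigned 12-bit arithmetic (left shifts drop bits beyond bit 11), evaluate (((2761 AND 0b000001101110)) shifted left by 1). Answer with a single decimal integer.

144

2761 = 101011001001
0b000001101110 = 000001101110
→ AND → 000001001000 = 72
→ shifted left by 1 (mod 2^12) → 000010010000 = 144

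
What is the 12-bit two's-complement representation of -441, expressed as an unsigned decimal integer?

3655

441 in 12 bits: 000110111001
Invert: 111001000110
Add 1:  111001000111 = 3655
(Check: 2^12 - 441 = 4096 - 441 = 3655.)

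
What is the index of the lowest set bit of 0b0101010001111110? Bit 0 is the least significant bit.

0b0101010001111110 = 101010001111110
Trailing zeros: 1, so the lowest set bit is bit 1 (value 2).

1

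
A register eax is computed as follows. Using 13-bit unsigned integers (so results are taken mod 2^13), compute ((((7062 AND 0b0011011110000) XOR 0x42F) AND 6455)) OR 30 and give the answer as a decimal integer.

7062 = 1101110010110
0b0011011110000 = 0011011110000
→ AND → 0001010010000 = 656
0x42F = 0010000101111
→ XOR → 0011010111111 = 1727
6455 = 1100100110111
→ AND → 0000000110111 = 55
30 = 0000000011110
→ OR → 0000000111111 = 63

63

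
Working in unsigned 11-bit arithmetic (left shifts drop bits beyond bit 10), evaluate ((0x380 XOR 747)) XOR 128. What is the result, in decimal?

491

0x380 = 01110000000
747 = 01011101011
→ XOR → 00101101011 = 363
128 = 00010000000
→ XOR → 00111101011 = 491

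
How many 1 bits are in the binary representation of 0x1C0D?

6

0x1C0D = 1110000001101
Count the 1s: 1 + 1 + 1 + 1 + 1 + 1 = 6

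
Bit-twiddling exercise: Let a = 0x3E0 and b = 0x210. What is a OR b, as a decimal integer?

0x3E0 = 1111100000
0x210 = 1000010000
 OR → 1111110000 = 1008

1008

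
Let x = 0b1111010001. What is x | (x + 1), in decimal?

x = 1111010001 = 977
x + 1 = 1111010010
OR    = 1111010011 = 979
(x | (x + 1) sets the lowest cleared bit.)

979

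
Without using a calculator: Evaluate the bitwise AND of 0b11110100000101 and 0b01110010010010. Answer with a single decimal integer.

a = 11110100000101
b = 01110010010010
AND → 01110000000000 = 7168

7168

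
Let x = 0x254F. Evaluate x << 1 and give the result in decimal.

19102

0x254F = 010010101001111
shift left by 1 → 100101010011110 = 19102
(equivalently, 9551 × 2^1 = 9551 × 2)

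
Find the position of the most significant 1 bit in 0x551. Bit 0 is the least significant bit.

0x551 = 10101010001
The topmost 1 is at position 10 (since 2^10 = 1024 ≤ 1361 < 2048).

10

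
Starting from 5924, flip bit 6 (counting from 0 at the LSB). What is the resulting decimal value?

5988

x = 1011100100100
bit 6 is currently 0; toggle it via x ^ (1 << 6) = x ^ 64
→ 1011101100100 = 5988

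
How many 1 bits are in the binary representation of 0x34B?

0x34B = 1101001011
Count the 1s: 1 + 1 + 1 + 1 + 1 + 1 = 6

6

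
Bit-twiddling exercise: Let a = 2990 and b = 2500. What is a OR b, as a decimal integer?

3054

2990 = 101110101110
2500 = 100111000100
 OR → 101111101110 = 3054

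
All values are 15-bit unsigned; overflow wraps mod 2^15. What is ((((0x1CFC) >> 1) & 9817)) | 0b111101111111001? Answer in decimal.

32761

0x1CFC = 001110011111100
→ >> 1 → 000111001111110 = 3710
9817 = 010011001011001
→ & → 000011001011000 = 1624
0b111101111111001 = 111101111111001
→ | → 111111111111001 = 32761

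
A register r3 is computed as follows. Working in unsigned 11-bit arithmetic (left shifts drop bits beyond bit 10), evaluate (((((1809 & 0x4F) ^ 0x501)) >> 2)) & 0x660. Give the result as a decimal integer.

1809 = 11100010001
0x4F = 00001001111
→ & → 00000000001 = 1
0x501 = 10100000001
→ ^ → 10100000000 = 1280
→ >> 2 → 00101000000 = 320
0x660 = 11001100000
→ & → 00001000000 = 64

64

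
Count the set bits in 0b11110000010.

5

n = 11110000010
Count the 1s: 1 + 1 + 1 + 1 + 1 = 5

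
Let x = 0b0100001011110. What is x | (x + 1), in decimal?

2143

x = 100001011110 = 2142
x + 1 = 100001011111
OR    = 100001011111 = 2143
(x | (x + 1) sets the lowest cleared bit.)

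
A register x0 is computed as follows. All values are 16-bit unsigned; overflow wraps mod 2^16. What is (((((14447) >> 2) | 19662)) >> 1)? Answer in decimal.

14447 = 0011100001101111
→ >> 2 → 0000111000011011 = 3611
19662 = 0100110011001110
→ | → 0100111011011111 = 20191
→ >> 1 → 0010011101101111 = 10095

10095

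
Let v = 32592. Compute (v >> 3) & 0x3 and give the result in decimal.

v = 111111101010000
Shift right by 3: 111111101010
Mask low 2 bits: 10 = 2

2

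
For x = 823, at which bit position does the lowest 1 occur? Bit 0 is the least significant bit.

0

823 = 1100110111
Trailing zeros: 0, so the lowest set bit is bit 0 (value 1).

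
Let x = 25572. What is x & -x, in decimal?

4

x = 110001111100100 = 25572
-x (two's complement) = …001110000011100
AND   = 000000000000100 = 4
(x & -x isolates the lowest set bit of x.)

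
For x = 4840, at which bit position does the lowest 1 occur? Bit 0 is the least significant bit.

3

4840 = 1001011101000
Trailing zeros: 3, so the lowest set bit is bit 3 (value 8).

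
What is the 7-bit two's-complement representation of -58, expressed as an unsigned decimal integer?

58 in 7 bits: 0111010
Invert: 1000101
Add 1:  1000110 = 70
(Check: 2^7 - 58 = 128 - 58 = 70.)

70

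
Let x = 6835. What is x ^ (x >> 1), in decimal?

x = 1101010110011 = 6835
x>>1 = 0110101011001
XOR  = 1011111101010 = 6122
(x ^ (x >> 1) gives the standard binary-reflected Gray code of x.)

6122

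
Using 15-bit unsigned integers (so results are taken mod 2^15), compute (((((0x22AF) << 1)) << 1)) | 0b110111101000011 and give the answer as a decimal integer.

0x22AF = 010001010101111
→ << 1 (mod 2^15) → 100010101011110 = 17758
→ << 1 (mod 2^15) → 000101010111100 = 2748
0b110111101000011 = 110111101000011
→ | → 110111111111111 = 28671

28671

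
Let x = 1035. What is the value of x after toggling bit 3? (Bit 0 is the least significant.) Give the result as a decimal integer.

1027

x = 10000001011
bit 3 is currently 1; toggle it via x ^ (1 << 3) = x ^ 8
→ 10000000011 = 1027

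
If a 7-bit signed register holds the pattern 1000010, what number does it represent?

-62

pattern = 1000010 (MSB is 1 ⇒ negative)
Invert: 0111101, add 1 → 0111110 = 62, so the value is -62.
(Equivalently: 66 - 2^7 = 66 - 128 = -62.)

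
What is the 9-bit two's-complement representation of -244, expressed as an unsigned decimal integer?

268

244 in 9 bits: 011110100
Invert: 100001011
Add 1:  100001100 = 268
(Check: 2^9 - 244 = 512 - 244 = 268.)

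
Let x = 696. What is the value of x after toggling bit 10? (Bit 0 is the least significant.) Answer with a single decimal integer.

x = 01010111000
bit 10 is currently 0; toggle it via x ^ (1 << 10) = x ^ 1024
→ 11010111000 = 1720

1720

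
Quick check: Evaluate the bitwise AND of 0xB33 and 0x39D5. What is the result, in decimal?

0xB33 = 00101100110011
0x39D5 = 11100111010101
AND → 00100100010001 = 2321

2321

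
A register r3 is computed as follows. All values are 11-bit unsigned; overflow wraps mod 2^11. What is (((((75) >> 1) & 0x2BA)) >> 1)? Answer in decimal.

75 = 00001001011
→ >> 1 → 00000100101 = 37
0x2BA = 01010111010
→ & → 00000100000 = 32
→ >> 1 → 00000010000 = 16

16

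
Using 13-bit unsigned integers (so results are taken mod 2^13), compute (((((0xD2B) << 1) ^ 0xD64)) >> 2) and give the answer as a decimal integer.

0xD2B = 0110100101011
→ << 1 (mod 2^13) → 1101001010110 = 6742
0xD64 = 0110101100100
→ ^ → 1011100110010 = 5938
→ >> 2 → 0010111001100 = 1484

1484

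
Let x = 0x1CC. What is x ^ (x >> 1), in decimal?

298

x = 111001100 = 460
x>>1 = 011100110
XOR  = 100101010 = 298
(x ^ (x >> 1) gives the standard binary-reflected Gray code of x.)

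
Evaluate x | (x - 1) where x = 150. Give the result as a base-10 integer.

x = 10010110 = 150
x - 1 = 10010101
OR    = 10010111 = 151
(x | (x - 1) sets all bits below the lowest set bit.)

151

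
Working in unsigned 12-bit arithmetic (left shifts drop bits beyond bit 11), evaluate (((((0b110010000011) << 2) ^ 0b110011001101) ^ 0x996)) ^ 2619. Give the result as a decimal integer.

0b110010000011 = 110010000011
→ << 2 (mod 2^12) → 001000001100 = 524
0b110011001101 = 110011001101
→ ^ → 111011000001 = 3777
0x996 = 100110010110
→ ^ → 011101010111 = 1879
2619 = 101000111011
→ ^ → 110101101100 = 3436

3436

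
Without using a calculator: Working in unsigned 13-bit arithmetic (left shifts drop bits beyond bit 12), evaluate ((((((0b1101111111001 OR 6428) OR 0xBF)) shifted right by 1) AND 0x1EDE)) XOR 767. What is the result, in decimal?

0b1101111111001 = 1101111111001
6428 = 1100100011100
→ OR → 1101111111101 = 7165
0xBF = 0000010111111
→ OR → 1101111111111 = 7167
→ shifted right by 1 → 0110111111111 = 3583
0x1EDE = 1111011011110
→ AND → 0110011011110 = 3294
767 = 0001011111111
→ XOR → 0111000100001 = 3617

3617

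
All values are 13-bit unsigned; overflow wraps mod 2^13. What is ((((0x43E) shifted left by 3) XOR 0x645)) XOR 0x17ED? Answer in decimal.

0x43E = 0010000111110
→ shifted left by 3 (mod 2^13) → 0000111110000 = 496
0x645 = 0011001000101
→ XOR → 0011110110101 = 1973
0x17ED = 1011111101101
→ XOR → 1000001011000 = 4184

4184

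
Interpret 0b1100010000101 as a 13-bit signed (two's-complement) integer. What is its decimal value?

-1915

pattern = 1100010000101 (MSB is 1 ⇒ negative)
Invert: 0011101111010, add 1 → 0011101111011 = 1915, so the value is -1915.
(Equivalently: 6277 - 2^13 = 6277 - 8192 = -1915.)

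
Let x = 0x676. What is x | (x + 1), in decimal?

1655

x = 11001110110 = 1654
x + 1 = 11001110111
OR    = 11001110111 = 1655
(x | (x + 1) sets the lowest cleared bit.)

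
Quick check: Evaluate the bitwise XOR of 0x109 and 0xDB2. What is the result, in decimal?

3259

0x109 = 000100001001
0xDB2 = 110110110010
XOR → 110010111011 = 3259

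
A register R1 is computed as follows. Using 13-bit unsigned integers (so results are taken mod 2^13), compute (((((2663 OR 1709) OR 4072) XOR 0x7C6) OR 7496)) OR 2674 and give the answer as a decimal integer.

2663 = 0101001100111
1709 = 0011010101101
→ OR → 0111011101111 = 3823
4072 = 0111111101000
→ OR → 0111111101111 = 4079
0x7C6 = 0011111000110
→ XOR → 0100000101001 = 2089
7496 = 1110101001000
→ OR → 1110101101001 = 7529
2674 = 0101001110010
→ OR → 1111101111011 = 8059

8059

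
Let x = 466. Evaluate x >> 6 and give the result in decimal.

466 = 111010010
shift right by 6 → 000000111 = 7
(equivalently, floor(466 / 64))

7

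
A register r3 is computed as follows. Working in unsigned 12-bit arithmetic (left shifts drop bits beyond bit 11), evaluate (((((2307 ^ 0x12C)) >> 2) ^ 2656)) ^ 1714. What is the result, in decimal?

2307 = 100100000011
0x12C = 000100101100
→ ^ → 100000101111 = 2095
→ >> 2 → 001000001011 = 523
2656 = 101001100000
→ ^ → 100001101011 = 2155
1714 = 011010110010
→ ^ → 111011011001 = 3801

3801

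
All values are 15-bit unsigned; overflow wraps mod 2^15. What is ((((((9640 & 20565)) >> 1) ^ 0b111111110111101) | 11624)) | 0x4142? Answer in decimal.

9640 = 010010110101000
20565 = 101000001010101
→ & → 000000000000000 = 0
→ >> 1 → 000000000000000 = 0
0b111111110111101 = 111111110111101
→ ^ → 111111110111101 = 32701
11624 = 010110101101000
→ | → 111111111111101 = 32765
0x4142 = 100000101000010
→ | → 111111111111111 = 32767

32767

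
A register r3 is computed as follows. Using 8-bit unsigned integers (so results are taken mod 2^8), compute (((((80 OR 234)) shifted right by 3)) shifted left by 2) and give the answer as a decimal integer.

80 = 01010000
234 = 11101010
→ OR → 11111010 = 250
→ shifted right by 3 → 00011111 = 31
→ shifted left by 2 (mod 2^8) → 01111100 = 124

124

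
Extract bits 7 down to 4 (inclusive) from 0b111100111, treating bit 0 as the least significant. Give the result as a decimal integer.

14

v = 111100111
Shift right by 4: 11110
Mask low 4 bits: 1110 = 14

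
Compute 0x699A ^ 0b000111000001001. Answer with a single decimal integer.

0x699A = 110100110011010
b = 000111000001001
XOR → 110011110010011 = 26515

26515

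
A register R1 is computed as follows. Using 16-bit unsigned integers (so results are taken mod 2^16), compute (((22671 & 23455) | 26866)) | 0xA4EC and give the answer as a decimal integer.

22671 = 0101100010001111
23455 = 0101101110011111
→ & → 0101100010001111 = 22671
26866 = 0110100011110010
→ | → 0111100011111111 = 30975
0xA4EC = 1010010011101100
→ | → 1111110011111111 = 64767

64767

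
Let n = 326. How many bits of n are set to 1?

326 = 101000110
Count the 1s: 1 + 1 + 1 + 1 = 4

4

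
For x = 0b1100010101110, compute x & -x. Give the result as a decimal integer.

x = 1100010101110 = 6318
-x (two's complement) = …0011101010010
AND   = 0000000000010 = 2
(x & -x isolates the lowest set bit of x.)

2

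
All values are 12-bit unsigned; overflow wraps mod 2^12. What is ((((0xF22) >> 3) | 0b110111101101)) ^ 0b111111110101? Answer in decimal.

536

0xF22 = 111100100010
→ >> 3 → 000111100100 = 484
0b110111101101 = 110111101101
→ | → 110111101101 = 3565
0b111111110101 = 111111110101
→ ^ → 001000011000 = 536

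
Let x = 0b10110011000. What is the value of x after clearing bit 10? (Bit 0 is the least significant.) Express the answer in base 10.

408

x = 10110011000
bit 10 is currently 1; clear it via x & ~(1 << 10) = x & ~1024
→ 00110011000 = 408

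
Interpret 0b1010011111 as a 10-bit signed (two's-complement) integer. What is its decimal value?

-353

pattern = 1010011111 (MSB is 1 ⇒ negative)
Invert: 0101100000, add 1 → 0101100001 = 353, so the value is -353.
(Equivalently: 671 - 2^10 = 671 - 1024 = -353.)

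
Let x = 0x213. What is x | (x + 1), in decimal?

535

x = 1000010011 = 531
x + 1 = 1000010100
OR    = 1000010111 = 535
(x | (x + 1) sets the lowest cleared bit.)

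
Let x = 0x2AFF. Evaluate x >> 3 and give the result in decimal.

1375

0x2AFF = 10101011111111
shift right by 3 → 00010101011111 = 1375
(equivalently, floor(11007 / 8))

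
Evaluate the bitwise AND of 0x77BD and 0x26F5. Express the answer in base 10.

0x77BD = 111011110111101
0x26F5 = 010011011110101
AND → 010011010110101 = 9909

9909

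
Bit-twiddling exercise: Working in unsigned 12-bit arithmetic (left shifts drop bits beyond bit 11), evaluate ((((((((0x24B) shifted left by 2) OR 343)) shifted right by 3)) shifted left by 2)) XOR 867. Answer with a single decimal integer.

2015

0x24B = 001001001011
→ shifted left by 2 (mod 2^12) → 100100101100 = 2348
343 = 000101010111
→ OR → 100101111111 = 2431
→ shifted right by 3 → 000100101111 = 303
→ shifted left by 2 (mod 2^12) → 010010111100 = 1212
867 = 001101100011
→ XOR → 011111011111 = 2015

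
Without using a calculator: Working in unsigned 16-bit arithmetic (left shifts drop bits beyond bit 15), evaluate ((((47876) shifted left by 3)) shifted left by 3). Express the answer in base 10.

49408

47876 = 1011101100000100
→ shifted left by 3 (mod 2^16) → 1101100000100000 = 55328
→ shifted left by 3 (mod 2^16) → 1100000100000000 = 49408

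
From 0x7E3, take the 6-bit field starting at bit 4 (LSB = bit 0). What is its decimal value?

v = 0011111100011
Shift right by 4: 001111110
Mask low 6 bits: 111110 = 62

62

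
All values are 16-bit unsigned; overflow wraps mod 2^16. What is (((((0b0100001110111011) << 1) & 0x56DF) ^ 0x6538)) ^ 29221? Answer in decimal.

4427

0b0100001110111011 = 0100001110111011
→ << 1 (mod 2^16) → 1000011101110110 = 34678
0x56DF = 0101011011011111
→ & → 0000011001010110 = 1622
0x6538 = 0110010100111000
→ ^ → 0110001101101110 = 25454
29221 = 0111001000100101
→ ^ → 0001000101001011 = 4427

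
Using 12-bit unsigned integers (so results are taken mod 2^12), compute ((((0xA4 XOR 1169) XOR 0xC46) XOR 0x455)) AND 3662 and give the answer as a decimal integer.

0xA4 = 000010100100
1169 = 010010010001
→ XOR → 010000110101 = 1077
0xC46 = 110001000110
→ XOR → 100001110011 = 2163
0x455 = 010001010101
→ XOR → 110000100110 = 3110
3662 = 111001001110
→ AND → 110000000110 = 3078

3078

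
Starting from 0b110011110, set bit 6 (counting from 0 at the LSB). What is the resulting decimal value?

x = 110011110
bit 6 is currently 0; set it via x | (1 << 6) = x | 64
→ 111011110 = 478

478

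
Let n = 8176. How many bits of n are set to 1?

8176 = 1111111110000
Count the 1s: 1 + 1 + 1 + 1 + 1 + 1 + 1 + 1 + 1 = 9

9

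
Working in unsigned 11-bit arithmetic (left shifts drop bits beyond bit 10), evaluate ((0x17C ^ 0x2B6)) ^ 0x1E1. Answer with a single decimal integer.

0x17C = 00101111100
0x2B6 = 01010110110
→ ^ → 01111001010 = 970
0x1E1 = 00111100001
→ ^ → 01000101011 = 555

555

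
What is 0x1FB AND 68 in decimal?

0x1FB = 111111011
68 = 001000100
AND → 001000000 = 64

64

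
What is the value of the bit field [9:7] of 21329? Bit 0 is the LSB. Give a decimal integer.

6

v = 101001101010001
Shift right by 7: 10100110
Mask low 3 bits: 110 = 6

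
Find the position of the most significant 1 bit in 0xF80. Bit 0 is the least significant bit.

11

0xF80 = 111110000000
The topmost 1 is at position 11 (since 2^11 = 2048 ≤ 3968 < 4096).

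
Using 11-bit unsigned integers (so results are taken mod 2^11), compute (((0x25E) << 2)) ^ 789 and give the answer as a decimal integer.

0x25E = 01001011110
→ << 2 (mod 2^11) → 00101111000 = 376
789 = 01100010101
→ ^ → 01001101101 = 621

621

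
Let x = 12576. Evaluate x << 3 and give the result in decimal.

12576 = 00011000100100000
shift left by 3 → 11000100100000000 = 100608
(equivalently, 12576 × 2^3 = 12576 × 8)

100608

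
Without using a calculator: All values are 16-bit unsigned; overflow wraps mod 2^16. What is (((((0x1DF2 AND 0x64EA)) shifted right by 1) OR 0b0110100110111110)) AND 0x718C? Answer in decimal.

24972

0x1DF2 = 0001110111110010
0x64EA = 0110010011101010
→ AND → 0000010011100010 = 1250
→ shifted right by 1 → 0000001001110001 = 625
0b0110100110111110 = 0110100110111110
→ OR → 0110101111111111 = 27647
0x718C = 0111000110001100
→ AND → 0110000110001100 = 24972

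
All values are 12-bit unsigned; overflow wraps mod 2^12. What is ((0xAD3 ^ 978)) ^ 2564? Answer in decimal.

773

0xAD3 = 101011010011
978 = 001111010010
→ ^ → 100100000001 = 2305
2564 = 101000000100
→ ^ → 001100000101 = 773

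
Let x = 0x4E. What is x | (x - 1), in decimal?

79

x = 1001110 = 78
x - 1 = 1001101
OR    = 1001111 = 79
(x | (x - 1) sets all bits below the lowest set bit.)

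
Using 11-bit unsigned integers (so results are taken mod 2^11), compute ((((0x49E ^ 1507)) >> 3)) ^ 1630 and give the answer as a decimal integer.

1649

0x49E = 10010011110
1507 = 10111100011
→ ^ → 00101111101 = 381
→ >> 3 → 00000101111 = 47
1630 = 11001011110
→ ^ → 11001110001 = 1649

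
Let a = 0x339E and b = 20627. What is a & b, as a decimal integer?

4242

0x339E = 011001110011110
20627 = 101000010010011
AND → 001000010010010 = 4242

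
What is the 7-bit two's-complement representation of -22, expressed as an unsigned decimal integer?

106

22 in 7 bits: 0010110
Invert: 1101001
Add 1:  1101010 = 106
(Check: 2^7 - 22 = 128 - 22 = 106.)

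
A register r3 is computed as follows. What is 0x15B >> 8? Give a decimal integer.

0x15B = 101011011
shift right by 8 → 000000001 = 1
(equivalently, floor(347 / 256))

1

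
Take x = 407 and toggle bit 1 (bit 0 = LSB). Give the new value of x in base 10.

x = 110010111
bit 1 is currently 1; toggle it via x ^ (1 << 1) = x ^ 2
→ 110010101 = 405

405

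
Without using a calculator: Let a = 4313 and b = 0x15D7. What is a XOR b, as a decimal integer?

4313 = 1000011011001
0x15D7 = 1010111010111
XOR → 0010100001110 = 1294

1294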